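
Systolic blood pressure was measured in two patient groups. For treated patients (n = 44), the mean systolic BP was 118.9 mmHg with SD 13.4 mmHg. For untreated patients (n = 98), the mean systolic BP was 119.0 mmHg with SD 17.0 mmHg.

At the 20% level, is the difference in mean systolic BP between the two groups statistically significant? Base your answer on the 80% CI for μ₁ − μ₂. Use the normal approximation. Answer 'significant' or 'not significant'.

not significant

Standard errors of each mean: 13.4/√44 = 2.0201 and 17.0/√98 = 1.7173.
SE(x̄₁ − x̄₂) = √(2.0201² + 1.7173²) = 2.6514 for independent samples with unequal variances.
With z* = 1.282, the margin is 1.282 × 2.6514 = 3.3991.
x̄₁ − x̄₂ = 118.9 − 119.0 = -0.1000; the interval is -0.1000 ± 3.3991 = (-3.4991, 3.2991).
The interval (-3.4991, 3.2991) contains 0, so the difference is not significant.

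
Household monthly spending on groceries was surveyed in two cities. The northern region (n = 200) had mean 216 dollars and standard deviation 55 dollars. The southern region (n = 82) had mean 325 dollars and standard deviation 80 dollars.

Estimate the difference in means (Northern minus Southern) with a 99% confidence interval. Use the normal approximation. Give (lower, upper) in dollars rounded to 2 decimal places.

(-133.87, -84.13)

SE₁ = s₁/√n₁ = 55/√200 = 3.8891; SE₂ = 80/√82 = 8.8345.
Independent samples, unequal variances: SE_diff = √(SE₁² + SE₂²) = √(15.12509881 + 78.04839025) = 9.6526.
z* = 2.576, so margin of error = 2.576 × 9.6526 = 24.8651.
Difference in means = 216 − 325 = -109.0000.
-109.0000 ± 24.8651 → (-133.87, -84.13).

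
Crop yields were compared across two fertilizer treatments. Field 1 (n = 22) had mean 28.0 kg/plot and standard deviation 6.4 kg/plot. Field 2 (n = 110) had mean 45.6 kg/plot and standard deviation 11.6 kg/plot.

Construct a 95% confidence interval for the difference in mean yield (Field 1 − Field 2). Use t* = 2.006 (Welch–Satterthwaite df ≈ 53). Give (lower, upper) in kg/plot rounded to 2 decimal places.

Per-group SEs: s₁/√n₁ = 6.4/√22 = 1.3645, s₂/√n₂ = 11.6/√110 = 1.1060.
Unpooled SE of the difference: √(1.86186025 + 1.223236) = 1.7564.
Margin of error = t* · SE = 2.006 × 1.7564 = 3.5233.
x̄₁ − x̄₂ = 28.0 − 45.6 = -17.6000.
CI: -17.6000 ± 3.5233 = (-21.12, -14.08).

(-21.12, -14.08)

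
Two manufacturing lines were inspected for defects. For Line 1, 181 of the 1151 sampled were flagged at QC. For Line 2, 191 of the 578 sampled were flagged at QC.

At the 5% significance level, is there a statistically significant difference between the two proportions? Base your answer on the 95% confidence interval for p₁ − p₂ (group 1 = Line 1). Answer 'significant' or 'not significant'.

First, p̂₁ = 181/1151 = 0.1573; p̂₂ = 191/578 = 0.3304.
The two standard errors are √(0.1573×0.8427/1151) = 0.01073 and √(0.3304×0.6696/578) = 0.01956.
Because the samples are independent, SE_diff = √(0.01073² + 0.01956²) = 0.02231.
Using z* = 1.960 for 95%, ME = 1.960 × 0.02231 = 0.04373.
p̂₁ − p̂₂ = -0.1731; interval -0.1731 ± 0.04373 gives (-0.21683, -0.12937).
The interval (-0.21683, -0.12937) does not contain 0, so the difference is significant.

significant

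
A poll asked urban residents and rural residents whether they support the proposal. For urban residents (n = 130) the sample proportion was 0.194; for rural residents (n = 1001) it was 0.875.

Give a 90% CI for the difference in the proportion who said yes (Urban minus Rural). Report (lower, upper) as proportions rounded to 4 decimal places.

(-0.7406, -0.6214)

Each SE is √(p̂(1−p̂)/n): √(0.1940·0.8060/130) = 0.03468 and √(0.8750·0.1250/1001) = 0.01045.
SE(p̂₁ − p̂₂) = √(SE₁² + SE₂²) = √(0.0012027024 + 0.0001092025) = 0.03622, since the two samples are independent.
At 90% confidence z* = 1.645; margin = 1.645 × 0.03622 = 0.05958.
The difference is 0.1940 − 0.8750 = -0.6810, so the interval is -0.6810 ± 0.05958 = (-0.7406, -0.6214).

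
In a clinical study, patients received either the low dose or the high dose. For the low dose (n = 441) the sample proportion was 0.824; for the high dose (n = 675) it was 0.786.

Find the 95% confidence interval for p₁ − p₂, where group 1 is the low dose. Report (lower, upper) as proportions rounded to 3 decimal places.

(-0.009, 0.085)

Each SE is √(p̂(1−p̂)/n): √(0.8240·0.1760/441) = 0.01813 and √(0.7860·0.2140/675) = 0.01579.
SE(p̂₁ − p̂₂) = √(SE₁² + SE₂²) = √(0.0003286969 + 0.0002493241) = 0.02404, since the two samples are independent.
At 95% confidence z* = 1.960; margin = 1.960 × 0.02404 = 0.04712.
The difference is 0.8240 − 0.7860 = 0.0380, so the interval is 0.0380 ± 0.04712 = (-0.009, 0.085).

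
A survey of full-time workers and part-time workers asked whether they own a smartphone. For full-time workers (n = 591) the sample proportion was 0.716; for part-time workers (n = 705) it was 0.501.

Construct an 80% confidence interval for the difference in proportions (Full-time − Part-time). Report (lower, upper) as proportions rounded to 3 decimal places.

(0.181, 0.249)

The two standard errors are √(0.7160×0.2840/591) = 0.01855 and √(0.5010×0.4990/705) = 0.01883.
Because the samples are independent, SE_diff = √(0.01855² + 0.01883²) = 0.02643.
Using z* = 1.282 for 80%, ME = 1.282 × 0.02643 = 0.03388.
p̂₁ − p̂₂ = 0.2150; interval 0.2150 ± 0.03388 gives (0.181, 0.249).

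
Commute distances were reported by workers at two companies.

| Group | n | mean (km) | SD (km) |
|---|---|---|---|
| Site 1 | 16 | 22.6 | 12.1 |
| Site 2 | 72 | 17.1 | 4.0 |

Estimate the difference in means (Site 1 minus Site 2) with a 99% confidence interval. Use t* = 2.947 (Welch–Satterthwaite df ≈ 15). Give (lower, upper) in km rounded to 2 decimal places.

SE₁ = s₁/√n₁ = 12.1/√16 = 3.0250; SE₂ = 4.0/√72 = 0.4714.
Independent samples, unequal variances: SE_diff = √(SE₁² + SE₂²) = √(9.150625 + 0.22221796) = 3.0615.
t* = 2.947, so margin of error = 2.947 × 3.0615 = 9.0222.
Difference in means = 22.6 − 17.1 = 5.5000.
5.5000 ± 9.0222 → (-3.52, 14.52).

(-3.52, 14.52)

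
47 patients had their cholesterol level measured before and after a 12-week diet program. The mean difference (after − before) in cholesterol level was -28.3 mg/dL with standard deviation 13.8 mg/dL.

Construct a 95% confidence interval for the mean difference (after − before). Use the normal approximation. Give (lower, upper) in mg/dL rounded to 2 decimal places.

(-32.25, -24.35)

This is a matched-pairs design, so SE = s_d/√n = 13.8/√47 = 2.0129.
Margin = 1.960 × 2.0129 = 3.9453; the interval is -28.3 ± 3.9453 = (-32.25, -24.35).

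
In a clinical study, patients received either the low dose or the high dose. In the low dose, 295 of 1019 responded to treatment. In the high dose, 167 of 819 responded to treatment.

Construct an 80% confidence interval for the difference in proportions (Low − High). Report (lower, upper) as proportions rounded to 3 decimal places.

(0.060, 0.111)

First, p̂₁ = 295/1019 = 0.2895; p̂₂ = 167/819 = 0.2039.
The two standard errors are √(0.2895×0.7105/1019) = 0.01421 and √(0.2039×0.7961/819) = 0.01408.
Because the samples are independent, SE_diff = √(0.01421² + 0.01408²) = 0.02000.
Using z* = 1.282 for 80%, ME = 1.282 × 0.02000 = 0.02564.
p̂₁ − p̂₂ = 0.0856; interval 0.0856 ± 0.02564 gives (0.060, 0.111).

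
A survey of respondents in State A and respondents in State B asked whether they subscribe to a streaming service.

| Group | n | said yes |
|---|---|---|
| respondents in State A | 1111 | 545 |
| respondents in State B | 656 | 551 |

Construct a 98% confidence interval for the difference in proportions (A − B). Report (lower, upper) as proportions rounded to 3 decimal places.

Sample proportions: 545/1111 = 0.4905, 551/656 = 0.8399.
Each SE is √(p̂(1−p̂)/n): √(0.4905·0.5095/1111) = 0.01500 and √(0.8399·0.1601/656) = 0.01432.
SE(p̂₁ − p̂₂) = √(SE₁² + SE₂²) = √(0.000225 + 0.0002050624) = 0.02074, since the two samples are independent.
At 98% confidence z* = 2.326; margin = 2.326 × 0.02074 = 0.04824.
The difference is 0.4905 − 0.8399 = -0.3494, so the interval is -0.3494 ± 0.04824 = (-0.398, -0.301).

(-0.398, -0.301)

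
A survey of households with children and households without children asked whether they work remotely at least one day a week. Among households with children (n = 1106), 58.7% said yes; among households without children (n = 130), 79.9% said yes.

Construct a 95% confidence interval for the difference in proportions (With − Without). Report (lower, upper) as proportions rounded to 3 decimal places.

The two standard errors are √(0.5870×0.4130/1106) = 0.01481 and √(0.7990×0.2010/130) = 0.03515.
Because the samples are independent, SE_diff = √(0.01481² + 0.03515²) = 0.03814.
Using z* = 1.960 for 95%, ME = 1.960 × 0.03814 = 0.07475.
p̂₁ − p̂₂ = -0.2120; interval -0.2120 ± 0.07475 gives (-0.287, -0.137).

(-0.287, -0.137)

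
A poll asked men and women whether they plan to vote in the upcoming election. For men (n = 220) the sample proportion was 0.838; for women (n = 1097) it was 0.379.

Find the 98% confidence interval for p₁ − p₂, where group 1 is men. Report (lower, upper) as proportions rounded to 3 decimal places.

SE₁ = √(p̂₁(1−p̂₁)/n₁) = √(0.8380·0.1620/220) = 0.02484; SE₂ = √(0.3790·0.6210/1097) = 0.01465.
Independent samples: SE of the difference = √(SE₁² + SE₂²) = √(0.0006170256 + 0.0002146225) = 0.02884.
z* for 98% confidence is 2.326, so the margin of error is 2.326 × 0.02884 = 0.06708.
Point estimate p̂₁ − p̂₂ = 0.8380 − 0.3790 = 0.4590.
0.4590 ± 0.06708 → (0.392, 0.526).

(0.392, 0.526)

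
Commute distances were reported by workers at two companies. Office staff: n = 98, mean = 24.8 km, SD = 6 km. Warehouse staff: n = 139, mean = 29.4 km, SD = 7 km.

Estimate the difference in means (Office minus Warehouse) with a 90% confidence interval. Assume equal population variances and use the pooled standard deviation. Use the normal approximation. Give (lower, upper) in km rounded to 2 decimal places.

Pooled variance s_p² = [97·6² + 138·7²] / (98+139−2) = 43.6340, so s_p = 6.6056.
SE_diff = s_p·√(1/n₁ + 1/n₂) = 6.6056·√(1/98 + 1/139) = 0.8713.
z* = 1.645; margin = 1.645 × 0.8713 = 1.4333.
Difference = 24.8 − 29.4 = -4.6000.
-4.6000 ± 1.4333 → (-6.03, -3.17).

(-6.03, -3.17)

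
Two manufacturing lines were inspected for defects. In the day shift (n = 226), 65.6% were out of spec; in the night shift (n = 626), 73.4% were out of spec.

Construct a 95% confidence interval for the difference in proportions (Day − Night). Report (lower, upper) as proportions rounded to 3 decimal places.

(-0.149, -0.007)

Each SE is √(p̂(1−p̂)/n): √(0.6560·0.3440/226) = 0.03160 and √(0.7340·0.2660/626) = 0.01766.
SE(p̂₁ − p̂₂) = √(SE₁² + SE₂²) = √(0.00099856 + 0.0003118756) = 0.03620, since the two samples are independent.
At 95% confidence z* = 1.960; margin = 1.960 × 0.03620 = 0.07095.
The difference is 0.6560 − 0.7340 = -0.0780, so the interval is -0.0780 ± 0.07095 = (-0.149, -0.007).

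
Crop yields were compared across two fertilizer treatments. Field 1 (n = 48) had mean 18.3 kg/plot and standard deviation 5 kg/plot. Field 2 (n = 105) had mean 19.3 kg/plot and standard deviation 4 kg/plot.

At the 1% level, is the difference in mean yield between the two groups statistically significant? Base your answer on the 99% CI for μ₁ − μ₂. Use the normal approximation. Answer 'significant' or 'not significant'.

SE₁ = s₁/√n₁ = 5/√48 = 0.7217; SE₂ = 4/√105 = 0.3904.
Independent samples, unequal variances: SE_diff = √(SE₁² + SE₂²) = √(0.52085089 + 0.15241216) = 0.8205.
z* = 2.576, so margin of error = 2.576 × 0.8205 = 2.1136.
Difference in means = 18.3 − 19.3 = -1.0000.
-1.0000 ± 2.1136 → (-3.1136, 1.1136).
The interval (-3.1136, 1.1136) contains 0, so the difference is not significant.

not significant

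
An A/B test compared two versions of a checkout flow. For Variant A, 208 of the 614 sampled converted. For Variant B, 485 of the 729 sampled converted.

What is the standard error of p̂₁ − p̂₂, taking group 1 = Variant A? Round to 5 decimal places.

Sample proportions: 208/614 = 0.3388, 485/729 = 0.6653.
Each SE is √(p̂(1−p̂)/n): √(0.3388·0.6612/614) = 0.01910 and √(0.6653·0.3347/729) = 0.01748.
SE(p̂₁ − p̂₂) = √(SE₁² + SE₂²) = √(0.00036481 + 0.0003055504) = 0.02589, since the two samples are independent.

0.02589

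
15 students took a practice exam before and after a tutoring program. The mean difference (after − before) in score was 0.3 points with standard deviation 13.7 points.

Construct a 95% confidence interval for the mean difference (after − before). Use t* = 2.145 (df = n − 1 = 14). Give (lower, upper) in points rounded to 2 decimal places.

(-7.29, 7.89)

Paired design: SE = s_d/√n = 13.7/√15 = 3.5373.
t* = 2.145; margin of error = 2.145 × 3.5373 = 7.5875.
0.3 ± 7.5875 → (-7.29, 7.89).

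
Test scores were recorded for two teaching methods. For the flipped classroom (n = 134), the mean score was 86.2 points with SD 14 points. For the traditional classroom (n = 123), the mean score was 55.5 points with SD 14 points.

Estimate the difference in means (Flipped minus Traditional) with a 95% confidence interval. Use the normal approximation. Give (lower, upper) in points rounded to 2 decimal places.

SE₁ = s₁/√n₁ = 14/√134 = 1.2094; SE₂ = 14/√123 = 1.2623.
Independent samples, unequal variances: SE_diff = √(SE₁² + SE₂²) = √(1.46264836 + 1.59340129) = 1.7482.
z* = 1.960, so margin of error = 1.960 × 1.7482 = 3.4265.
Difference in means = 86.2 − 55.5 = 30.7000.
30.7000 ± 3.4265 → (27.27, 34.13).

(27.27, 34.13)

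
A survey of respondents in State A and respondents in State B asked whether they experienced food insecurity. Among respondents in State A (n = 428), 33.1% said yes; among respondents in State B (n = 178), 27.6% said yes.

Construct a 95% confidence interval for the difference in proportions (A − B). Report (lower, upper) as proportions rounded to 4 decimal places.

The two standard errors are √(0.3310×0.6690/428) = 0.02275 and √(0.2760×0.7240/178) = 0.03351.
Because the samples are independent, SE_diff = √(0.02275² + 0.03351²) = 0.04050.
Using z* = 1.960 for 95%, ME = 1.960 × 0.04050 = 0.07938.
p̂₁ − p̂₂ = 0.0550; interval 0.0550 ± 0.07938 gives (-0.0244, 0.1344).

(-0.0244, 0.1344)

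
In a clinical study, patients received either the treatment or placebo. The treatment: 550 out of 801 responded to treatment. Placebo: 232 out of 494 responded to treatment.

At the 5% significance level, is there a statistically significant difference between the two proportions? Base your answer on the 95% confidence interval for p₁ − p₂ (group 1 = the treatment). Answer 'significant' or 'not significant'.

significant

First, p̂₁ = 550/801 = 0.6866; p̂₂ = 232/494 = 0.4696.
The two standard errors are √(0.6866×0.3134/801) = 0.01639 and √(0.4696×0.5304/494) = 0.02245.
Because the samples are independent, SE_diff = √(0.01639² + 0.02245²) = 0.02780.
Using z* = 1.960 for 95%, ME = 1.960 × 0.02780 = 0.05449.
p̂₁ − p̂₂ = 0.2170; interval 0.2170 ± 0.05449 gives (0.16251, 0.27149).
The interval (0.16251, 0.27149) does not contain 0, so the difference is significant.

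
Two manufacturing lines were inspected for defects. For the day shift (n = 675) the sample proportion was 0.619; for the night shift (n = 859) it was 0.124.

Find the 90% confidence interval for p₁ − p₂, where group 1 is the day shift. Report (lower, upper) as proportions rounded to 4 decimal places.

(0.4591, 0.5309)

The two standard errors are √(0.6190×0.3810/675) = 0.01869 and √(0.1240×0.8760/859) = 0.01125.
Because the samples are independent, SE_diff = √(0.01869² + 0.01125²) = 0.02181.
Using z* = 1.645 for 90%, ME = 1.645 × 0.02181 = 0.03588.
p̂₁ − p̂₂ = 0.4950; interval 0.4950 ± 0.03588 gives (0.4591, 0.5309).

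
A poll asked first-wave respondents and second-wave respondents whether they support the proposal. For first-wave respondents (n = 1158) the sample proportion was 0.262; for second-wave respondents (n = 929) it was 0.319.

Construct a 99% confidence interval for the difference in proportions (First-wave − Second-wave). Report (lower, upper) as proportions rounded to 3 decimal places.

SE₁ = √(p̂₁(1−p̂₁)/n₁) = √(0.2620·0.7380/1158) = 0.01292; SE₂ = √(0.3190·0.6810/929) = 0.01529.
Independent samples: SE of the difference = √(SE₁² + SE₂²) = √(0.0001669264 + 0.0002337841) = 0.02002.
z* for 99% confidence is 2.576, so the margin of error is 2.576 × 0.02002 = 0.05157.
Point estimate p̂₁ − p̂₂ = 0.2620 − 0.3190 = -0.0570.
-0.0570 ± 0.05157 → (-0.109, -0.005).

(-0.109, -0.005)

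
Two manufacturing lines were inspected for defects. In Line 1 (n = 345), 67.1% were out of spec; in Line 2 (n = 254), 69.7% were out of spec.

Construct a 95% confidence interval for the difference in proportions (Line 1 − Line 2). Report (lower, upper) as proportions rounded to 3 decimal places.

Each SE is √(p̂(1−p̂)/n): √(0.6710·0.3290/345) = 0.02530 and √(0.6970·0.3030/254) = 0.02884.
SE(p̂₁ − p̂₂) = √(SE₁² + SE₂²) = √(0.00064009 + 0.0008317456) = 0.03836, since the two samples are independent.
At 95% confidence z* = 1.960; margin = 1.960 × 0.03836 = 0.07519.
The difference is 0.6710 − 0.6970 = -0.0260, so the interval is -0.0260 ± 0.07519 = (-0.101, 0.049).

(-0.101, 0.049)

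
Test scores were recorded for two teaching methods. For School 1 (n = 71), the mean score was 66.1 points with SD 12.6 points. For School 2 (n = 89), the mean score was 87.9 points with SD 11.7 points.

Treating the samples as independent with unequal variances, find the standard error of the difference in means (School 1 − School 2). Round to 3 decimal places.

Standard errors of each mean: 12.6/√71 = 1.4953 and 11.7/√89 = 1.2402.
SE(x̄₁ − x̄₂) = √(1.4953² + 1.2402²) = 1.9427 for independent samples with unequal variances.

1.943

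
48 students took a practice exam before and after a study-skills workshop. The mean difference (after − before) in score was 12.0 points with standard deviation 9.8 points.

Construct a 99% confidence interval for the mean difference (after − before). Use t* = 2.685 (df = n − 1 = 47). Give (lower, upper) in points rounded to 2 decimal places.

(8.20, 15.80)

Paired design: SE = s_d/√n = 9.8/√48 = 1.4145.
t* = 2.685; margin of error = 2.685 × 1.4145 = 3.7979.
12.0 ± 3.7979 → (8.20, 15.80).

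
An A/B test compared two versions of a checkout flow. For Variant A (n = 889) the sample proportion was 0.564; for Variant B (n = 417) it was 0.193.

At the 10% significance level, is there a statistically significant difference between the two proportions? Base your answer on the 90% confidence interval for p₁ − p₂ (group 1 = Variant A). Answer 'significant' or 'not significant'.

SE₁ = √(p̂₁(1−p̂₁)/n₁) = √(0.5640·0.4360/889) = 0.01663; SE₂ = √(0.1930·0.8070/417) = 0.01933.
Independent samples: SE of the difference = √(SE₁² + SE₂²) = √(0.0002765569 + 0.0003736489) = 0.02550.
z* for 90% confidence is 1.645, so the margin of error is 1.645 × 0.02550 = 0.04195.
Point estimate p̂₁ − p̂₂ = 0.5640 − 0.1930 = 0.3710.
0.3710 ± 0.04195 → (0.32905, 0.41295).
The interval (0.32905, 0.41295) does not contain 0, so the difference is significant.

significant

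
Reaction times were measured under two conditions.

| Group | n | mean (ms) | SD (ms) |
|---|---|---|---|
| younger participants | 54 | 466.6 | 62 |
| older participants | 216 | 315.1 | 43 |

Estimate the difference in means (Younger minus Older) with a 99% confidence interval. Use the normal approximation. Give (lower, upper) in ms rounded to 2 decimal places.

(128.50, 174.50)

Per-group SEs: s₁/√n₁ = 62/√54 = 8.4371, s₂/√n₂ = 43/√216 = 2.9258.
Unpooled SE of the difference: √(71.18465641 + 8.56030564) = 8.9300.
Margin of error = z* · SE = 2.576 × 8.9300 = 23.0037.
x̄₁ − x̄₂ = 466.6 − 315.1 = 151.5000.
CI: 151.5000 ± 23.0037 = (128.50, 174.50).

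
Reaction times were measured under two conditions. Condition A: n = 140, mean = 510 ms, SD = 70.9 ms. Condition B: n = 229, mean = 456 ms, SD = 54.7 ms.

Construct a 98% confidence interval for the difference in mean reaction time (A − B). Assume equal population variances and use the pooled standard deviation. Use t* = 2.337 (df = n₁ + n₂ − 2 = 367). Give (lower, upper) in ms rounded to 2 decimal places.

(38.62, 69.38)

s_p = √[((n₁−1)s₁² + (n₂−1)s₂²)/(n₁+n₂−2)] = √[(139·70.9² + 228·54.7²)/367] = 61.3411.
SE = 61.3411·√(1/140 + 1/229) = 6.5809.
With t* = 2.337, margin = 2.337 × 6.5809 = 15.3796.
x̄₁ − x̄₂ = 510 − 456 = 54.0000; interval 54.0000 ± 15.3796 = (38.62, 69.38).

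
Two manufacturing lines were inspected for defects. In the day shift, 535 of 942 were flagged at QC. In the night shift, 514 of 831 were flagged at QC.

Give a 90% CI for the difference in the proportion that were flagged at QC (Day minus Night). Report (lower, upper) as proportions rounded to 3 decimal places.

(-0.089, -0.012)

p̂₁ = 535/942 = 0.5679 and p̂₂ = 514/831 = 0.6185.
SE₁ = √(p̂₁(1−p̂₁)/n₁) = √(0.5679·0.4321/942) = 0.01614; SE₂ = √(0.6185·0.3815/831) = 0.01685.
Independent samples: SE of the difference = √(SE₁² + SE₂²) = √(0.0002604996 + 0.0002839225) = 0.02333.
z* for 90% confidence is 1.645, so the margin of error is 1.645 × 0.02333 = 0.03838.
Point estimate p̂₁ − p̂₂ = 0.5679 − 0.6185 = -0.0506.
-0.0506 ± 0.03838 → (-0.089, -0.012).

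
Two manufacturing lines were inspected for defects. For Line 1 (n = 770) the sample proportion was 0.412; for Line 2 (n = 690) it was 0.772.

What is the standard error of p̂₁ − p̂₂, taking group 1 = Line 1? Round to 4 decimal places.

0.0239

SE₁ = √(p̂₁(1−p̂₁)/n₁) = √(0.4120·0.5880/770) = 0.01774; SE₂ = √(0.7720·0.2280/690) = 0.01597.
Independent samples: SE of the difference = √(SE₁² + SE₂²) = √(0.0003147076 + 0.0002550409) = 0.02387.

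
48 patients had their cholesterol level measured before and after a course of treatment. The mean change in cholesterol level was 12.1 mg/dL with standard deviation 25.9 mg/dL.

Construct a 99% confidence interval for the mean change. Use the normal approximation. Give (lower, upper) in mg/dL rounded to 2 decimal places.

(2.47, 21.73)

Paired design: SE = s_d/√n = 25.9/√48 = 3.7383.
z* = 2.576; margin of error = 2.576 × 3.7383 = 9.6299.
12.1 ± 9.6299 → (2.47, 21.73).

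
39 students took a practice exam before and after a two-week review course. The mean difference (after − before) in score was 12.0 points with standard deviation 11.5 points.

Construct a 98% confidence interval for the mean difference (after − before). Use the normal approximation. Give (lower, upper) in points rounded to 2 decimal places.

This is a matched-pairs design, so SE = s_d/√n = 11.5/√39 = 1.8415.
Margin = 2.326 × 1.8415 = 4.2833; the interval is 12.0 ± 4.2833 = (7.72, 16.28).

(7.72, 16.28)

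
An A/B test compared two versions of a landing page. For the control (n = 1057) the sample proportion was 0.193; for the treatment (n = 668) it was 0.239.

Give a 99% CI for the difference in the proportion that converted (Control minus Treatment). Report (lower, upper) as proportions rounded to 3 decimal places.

Each SE is √(p̂(1−p̂)/n): √(0.1930·0.8070/1057) = 0.01214 and √(0.2390·0.7610/668) = 0.01650.
SE(p̂₁ − p̂₂) = √(SE₁² + SE₂²) = √(0.0001473796 + 0.00027225) = 0.02048, since the two samples are independent.
At 99% confidence z* = 2.576; margin = 2.576 × 0.02048 = 0.05276.
The difference is 0.1930 − 0.2390 = -0.0460, so the interval is -0.0460 ± 0.05276 = (-0.099, 0.007).

(-0.099, 0.007)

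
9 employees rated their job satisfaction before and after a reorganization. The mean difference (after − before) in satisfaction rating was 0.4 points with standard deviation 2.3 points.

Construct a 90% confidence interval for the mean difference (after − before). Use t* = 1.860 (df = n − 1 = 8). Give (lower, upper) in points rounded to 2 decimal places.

(-1.03, 1.83)

Paired design: SE = s_d/√n = 2.3/√9 = 0.7667.
t* = 1.860; margin of error = 1.860 × 0.7667 = 1.4261.
0.4 ± 1.4261 → (-1.03, 1.83).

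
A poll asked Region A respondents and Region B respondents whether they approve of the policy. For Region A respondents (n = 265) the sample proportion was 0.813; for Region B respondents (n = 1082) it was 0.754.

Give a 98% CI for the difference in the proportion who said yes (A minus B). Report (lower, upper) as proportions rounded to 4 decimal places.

SE₁ = √(p̂₁(1−p̂₁)/n₁) = √(0.8130·0.1870/265) = 0.02395; SE₂ = √(0.7540·0.2460/1082) = 0.01309.
Independent samples: SE of the difference = √(SE₁² + SE₂²) = √(0.0005736025 + 0.0001713481) = 0.02729.
z* for 98% confidence is 2.326, so the margin of error is 2.326 × 0.02729 = 0.06348.
Point estimate p̂₁ − p̂₂ = 0.8130 − 0.7540 = 0.0590.
0.0590 ± 0.06348 → (-0.0045, 0.1225).

(-0.0045, 0.1225)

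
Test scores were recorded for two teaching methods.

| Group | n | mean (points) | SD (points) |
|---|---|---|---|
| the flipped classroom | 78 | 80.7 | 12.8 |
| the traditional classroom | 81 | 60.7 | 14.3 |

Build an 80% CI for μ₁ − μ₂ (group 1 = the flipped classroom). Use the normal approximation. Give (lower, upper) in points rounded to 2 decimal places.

Standard errors of each mean: 12.8/√78 = 1.4493 and 14.3/√81 = 1.5889.
SE(x̄₁ − x̄₂) = √(1.4493² + 1.5889²) = 2.1506 for independent samples with unequal variances.
With z* = 1.282, the margin is 1.282 × 2.1506 = 2.7571.
x̄₁ − x̄₂ = 80.7 − 60.7 = 20.0000; the interval is 20.0000 ± 2.7571 = (17.24, 22.76).

(17.24, 22.76)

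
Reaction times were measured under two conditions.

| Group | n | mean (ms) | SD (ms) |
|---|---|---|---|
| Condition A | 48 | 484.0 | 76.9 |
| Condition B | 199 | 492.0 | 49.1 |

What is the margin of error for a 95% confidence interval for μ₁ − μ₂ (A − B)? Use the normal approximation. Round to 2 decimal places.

SE₁ = s₁/√n₁ = 76.9/√48 = 11.0996; SE₂ = 49.1/√199 = 3.4806.
Independent samples, unequal variances: SE_diff = √(SE₁² + SE₂²) = √(123.20112016 + 12.11457636) = 11.6325.
z* = 1.960, so margin of error = 1.960 × 11.6325 = 22.7997.

22.80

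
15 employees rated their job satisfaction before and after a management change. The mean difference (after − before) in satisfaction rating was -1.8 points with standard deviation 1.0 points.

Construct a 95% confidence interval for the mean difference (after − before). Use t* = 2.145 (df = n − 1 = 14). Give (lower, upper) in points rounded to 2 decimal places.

This is a matched-pairs design, so SE = s_d/√n = 1.0/√15 = 0.2582.
Margin = 2.145 × 0.2582 = 0.5538; the interval is -1.8 ± 0.5538 = (-2.35, -1.25).

(-2.35, -1.25)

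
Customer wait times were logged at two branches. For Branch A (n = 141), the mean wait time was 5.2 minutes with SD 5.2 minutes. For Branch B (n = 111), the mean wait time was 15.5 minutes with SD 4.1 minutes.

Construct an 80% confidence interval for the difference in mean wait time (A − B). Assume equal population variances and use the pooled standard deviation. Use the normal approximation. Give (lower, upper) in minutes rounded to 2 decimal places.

(-11.07, -9.53)

s_p = √[((n₁−1)s₁² + (n₂−1)s₂²)/(n₁+n₂−2)] = √[(140·5.2² + 110·4.1²)/250] = 4.7475.
SE = 4.7475·√(1/141 + 1/111) = 0.6024.
With z* = 1.282, margin = 1.282 × 0.6024 = 0.7723.
x̄₁ − x̄₂ = 5.2 − 15.5 = -10.3000; interval -10.3000 ± 0.7723 = (-11.07, -9.53).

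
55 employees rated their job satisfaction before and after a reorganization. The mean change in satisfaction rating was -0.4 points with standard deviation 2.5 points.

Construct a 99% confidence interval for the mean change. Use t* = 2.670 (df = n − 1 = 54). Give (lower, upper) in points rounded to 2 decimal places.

Paired design: SE = s_d/√n = 2.5/√55 = 0.3371.
t* = 2.670; margin of error = 2.670 × 0.3371 = 0.9001.
-0.4 ± 0.9001 → (-1.30, 0.50).

(-1.30, 0.50)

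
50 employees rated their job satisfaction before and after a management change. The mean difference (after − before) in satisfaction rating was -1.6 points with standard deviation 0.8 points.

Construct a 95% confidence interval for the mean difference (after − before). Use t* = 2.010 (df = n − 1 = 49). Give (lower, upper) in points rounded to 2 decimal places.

This is a matched-pairs design, so SE = s_d/√n = 0.8/√50 = 0.1131.
Margin = 2.010 × 0.1131 = 0.2273; the interval is -1.6 ± 0.2273 = (-1.83, -1.37).

(-1.83, -1.37)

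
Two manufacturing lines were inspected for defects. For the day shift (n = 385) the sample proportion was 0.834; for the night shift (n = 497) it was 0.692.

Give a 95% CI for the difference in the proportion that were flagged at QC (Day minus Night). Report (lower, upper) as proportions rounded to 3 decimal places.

(0.087, 0.197)

The two standard errors are √(0.8340×0.1660/385) = 0.01896 and √(0.6920×0.3080/497) = 0.02071.
Because the samples are independent, SE_diff = √(0.01896² + 0.02071²) = 0.02808.
Using z* = 1.960 for 95%, ME = 1.960 × 0.02808 = 0.05504.
p̂₁ − p̂₂ = 0.1420; interval 0.1420 ± 0.05504 gives (0.087, 0.197).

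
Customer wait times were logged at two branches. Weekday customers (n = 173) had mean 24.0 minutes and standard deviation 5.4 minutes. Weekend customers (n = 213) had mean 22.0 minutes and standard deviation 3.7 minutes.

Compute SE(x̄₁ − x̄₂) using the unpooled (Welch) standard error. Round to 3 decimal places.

SE₁ = s₁/√n₁ = 5.4/√173 = 0.4106; SE₂ = 3.7/√213 = 0.2535.
Independent samples, unequal variances: SE_diff = √(SE₁² + SE₂²) = √(0.16859236 + 0.06426225) = 0.4826.

0.483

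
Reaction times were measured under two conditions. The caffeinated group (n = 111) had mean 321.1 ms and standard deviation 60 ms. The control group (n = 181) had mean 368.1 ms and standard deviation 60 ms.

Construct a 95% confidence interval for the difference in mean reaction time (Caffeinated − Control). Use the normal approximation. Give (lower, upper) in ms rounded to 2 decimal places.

(-61.18, -32.82)

Per-group SEs: s₁/√n₁ = 60/√111 = 5.6949, s₂/√n₂ = 60/√181 = 4.4598.
Unpooled SE of the difference: √(32.43188601 + 19.88981604) = 7.2334.
Margin of error = z* · SE = 1.960 × 7.2334 = 14.1775.
x̄₁ − x̄₂ = 321.1 − 368.1 = -47.0000.
CI: -47.0000 ± 14.1775 = (-61.18, -32.82).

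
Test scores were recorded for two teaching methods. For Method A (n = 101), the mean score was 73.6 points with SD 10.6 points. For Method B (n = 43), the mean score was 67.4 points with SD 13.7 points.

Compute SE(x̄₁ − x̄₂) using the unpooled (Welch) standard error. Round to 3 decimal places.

Per-group SEs: s₁/√n₁ = 10.6/√101 = 1.0547, s₂/√n₂ = 13.7/√43 = 2.0892.
Unpooled SE of the difference: √(1.11239209 + 4.36475664) = 2.3403.

2.340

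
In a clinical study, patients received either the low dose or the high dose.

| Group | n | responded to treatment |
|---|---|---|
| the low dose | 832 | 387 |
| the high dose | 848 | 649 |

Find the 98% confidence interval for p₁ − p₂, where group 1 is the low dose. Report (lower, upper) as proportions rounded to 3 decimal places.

p̂₁ = 387/832 = 0.4651 and p̂₂ = 649/848 = 0.7653.
SE₁ = √(p̂₁(1−p̂₁)/n₁) = √(0.4651·0.5349/832) = 0.01729; SE₂ = √(0.7653·0.2347/848) = 0.01455.
Independent samples: SE of the difference = √(SE₁² + SE₂²) = √(0.0002989441 + 0.0002117025) = 0.02260.
z* for 98% confidence is 2.326, so the margin of error is 2.326 × 0.02260 = 0.05257.
Point estimate p̂₁ − p̂₂ = 0.4651 − 0.7653 = -0.3002.
-0.3002 ± 0.05257 → (-0.353, -0.248).

(-0.353, -0.248)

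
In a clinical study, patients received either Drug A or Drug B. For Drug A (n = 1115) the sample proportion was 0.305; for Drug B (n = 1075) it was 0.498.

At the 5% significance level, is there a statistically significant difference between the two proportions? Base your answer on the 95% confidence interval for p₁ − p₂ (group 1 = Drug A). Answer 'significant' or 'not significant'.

significant

Each SE is √(p̂(1−p̂)/n): √(0.3050·0.6950/1115) = 0.01379 and √(0.4980·0.5020/1075) = 0.01525.
SE(p̂₁ − p̂₂) = √(SE₁² + SE₂²) = √(0.0001901641 + 0.0002325625) = 0.02056, since the two samples are independent.
At 95% confidence z* = 1.960; margin = 1.960 × 0.02056 = 0.04030.
The difference is 0.3050 − 0.4980 = -0.1930, so the interval is -0.1930 ± 0.04030 = (-0.23330, -0.15270).
The interval (-0.23330, -0.15270) does not contain 0, so the difference is significant.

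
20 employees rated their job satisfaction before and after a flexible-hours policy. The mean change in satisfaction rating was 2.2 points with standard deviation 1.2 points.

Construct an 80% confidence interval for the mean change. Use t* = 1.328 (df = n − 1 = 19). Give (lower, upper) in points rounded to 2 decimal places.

(1.84, 2.56)

Paired design: SE = s_d/√n = 1.2/√20 = 0.2683.
t* = 1.328; margin of error = 1.328 × 0.2683 = 0.3563.
2.2 ± 0.3563 → (1.84, 2.56).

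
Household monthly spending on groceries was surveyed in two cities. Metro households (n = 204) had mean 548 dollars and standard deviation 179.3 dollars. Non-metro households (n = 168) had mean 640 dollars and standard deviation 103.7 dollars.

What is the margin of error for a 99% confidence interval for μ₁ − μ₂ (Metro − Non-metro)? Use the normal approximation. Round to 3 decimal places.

38.347

SE₁ = s₁/√n₁ = 179.3/√204 = 12.5535; SE₂ = 103.7/√168 = 8.0006.
Independent samples, unequal variances: SE_diff = √(SE₁² + SE₂²) = √(157.59036225 + 64.00960036) = 14.8862.
z* = 2.576, so margin of error = 2.576 × 14.8862 = 38.3469.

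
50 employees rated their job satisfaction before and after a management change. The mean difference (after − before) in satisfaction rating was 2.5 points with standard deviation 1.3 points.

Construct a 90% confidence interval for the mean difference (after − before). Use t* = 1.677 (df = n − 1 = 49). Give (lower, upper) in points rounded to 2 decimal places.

Paired design: SE = s_d/√n = 1.3/√50 = 0.1838.
t* = 1.677; margin of error = 1.677 × 0.1838 = 0.3082.
2.5 ± 0.3082 → (2.19, 2.81).

(2.19, 2.81)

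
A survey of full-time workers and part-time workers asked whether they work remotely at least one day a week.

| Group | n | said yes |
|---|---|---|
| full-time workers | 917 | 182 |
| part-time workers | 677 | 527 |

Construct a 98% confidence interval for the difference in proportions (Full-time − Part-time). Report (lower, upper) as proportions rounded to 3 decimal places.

Sample proportions: 182/917 = 0.1985, 527/677 = 0.7784.
Each SE is √(p̂(1−p̂)/n): √(0.1985·0.8015/917) = 0.01317 and √(0.7784·0.2216/677) = 0.01596.
SE(p̂₁ − p̂₂) = √(SE₁² + SE₂²) = √(0.0001734489 + 0.0002547216) = 0.02069, since the two samples are independent.
At 98% confidence z* = 2.326; margin = 2.326 × 0.02069 = 0.04812.
The difference is 0.1985 − 0.7784 = -0.5799, so the interval is -0.5799 ± 0.04812 = (-0.628, -0.532).

(-0.628, -0.532)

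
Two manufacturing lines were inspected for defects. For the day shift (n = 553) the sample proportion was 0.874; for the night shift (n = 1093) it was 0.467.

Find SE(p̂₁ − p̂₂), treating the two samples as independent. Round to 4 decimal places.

0.0207

The two standard errors are √(0.8740×0.1260/553) = 0.01411 and √(0.4670×0.5330/1093) = 0.01509.
Because the samples are independent, SE_diff = √(0.01411² + 0.01509²) = 0.02066.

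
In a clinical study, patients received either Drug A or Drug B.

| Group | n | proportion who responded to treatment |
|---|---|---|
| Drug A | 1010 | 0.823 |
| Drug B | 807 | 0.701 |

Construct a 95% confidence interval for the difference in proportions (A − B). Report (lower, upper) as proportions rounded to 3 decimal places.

The two standard errors are √(0.8230×0.1770/1010) = 0.01201 and √(0.7010×0.2990/807) = 0.01612.
Because the samples are independent, SE_diff = √(0.01201² + 0.01612²) = 0.02010.
Using z* = 1.960 for 95%, ME = 1.960 × 0.02010 = 0.03940.
p̂₁ − p̂₂ = 0.1220; interval 0.1220 ± 0.03940 gives (0.083, 0.161).

(0.083, 0.161)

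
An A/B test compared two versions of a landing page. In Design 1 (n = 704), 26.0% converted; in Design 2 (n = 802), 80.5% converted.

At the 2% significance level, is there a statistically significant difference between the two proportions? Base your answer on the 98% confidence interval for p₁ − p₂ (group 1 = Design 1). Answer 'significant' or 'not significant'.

significant

Each SE is √(p̂(1−p̂)/n): √(0.2600·0.7400/704) = 0.01653 and √(0.8050·0.1950/802) = 0.01399.
SE(p̂₁ − p̂₂) = √(SE₁² + SE₂²) = √(0.0002732409 + 0.0001957201) = 0.02166, since the two samples are independent.
At 98% confidence z* = 2.326; margin = 2.326 × 0.02166 = 0.05038.
The difference is 0.2600 − 0.8050 = -0.5450, so the interval is -0.5450 ± 0.05038 = (-0.59538, -0.49462).
The interval (-0.59538, -0.49462) does not contain 0, so the difference is significant.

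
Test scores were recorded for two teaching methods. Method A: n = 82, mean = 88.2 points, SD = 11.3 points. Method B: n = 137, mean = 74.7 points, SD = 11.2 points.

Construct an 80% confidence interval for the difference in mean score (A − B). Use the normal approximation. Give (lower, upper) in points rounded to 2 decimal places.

(11.48, 15.52)

SE₁ = s₁/√n₁ = 11.3/√82 = 1.2479; SE₂ = 11.2/√137 = 0.9569.
Independent samples, unequal variances: SE_diff = √(SE₁² + SE₂²) = √(1.55725441 + 0.91565761) = 1.5725.
z* = 1.282, so margin of error = 1.282 × 1.5725 = 2.0159.
Difference in means = 88.2 − 74.7 = 13.5000.
13.5000 ± 2.0159 → (11.48, 15.52).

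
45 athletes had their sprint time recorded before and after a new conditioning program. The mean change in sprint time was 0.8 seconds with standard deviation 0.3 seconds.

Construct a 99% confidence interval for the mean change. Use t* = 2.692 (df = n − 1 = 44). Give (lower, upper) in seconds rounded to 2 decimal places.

(0.68, 0.92)

This is a matched-pairs design, so SE = s_d/√n = 0.3/√45 = 0.0447.
Margin = 2.692 × 0.0447 = 0.1203; the interval is 0.8 ± 0.1203 = (0.68, 0.92).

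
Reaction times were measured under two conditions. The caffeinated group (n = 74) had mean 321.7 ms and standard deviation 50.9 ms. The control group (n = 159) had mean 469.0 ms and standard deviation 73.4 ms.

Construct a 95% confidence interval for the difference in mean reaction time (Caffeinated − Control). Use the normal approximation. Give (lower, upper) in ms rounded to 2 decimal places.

Per-group SEs: s₁/√n₁ = 50.9/√74 = 5.9170, s₂/√n₂ = 73.4/√159 = 5.8210.
Unpooled SE of the difference: √(35.010889 + 33.884041) = 8.3003.
Margin of error = z* · SE = 1.960 × 8.3003 = 16.2686.
x̄₁ − x̄₂ = 321.7 − 469.0 = -147.3000.
CI: -147.3000 ± 16.2686 = (-163.57, -131.03).

(-163.57, -131.03)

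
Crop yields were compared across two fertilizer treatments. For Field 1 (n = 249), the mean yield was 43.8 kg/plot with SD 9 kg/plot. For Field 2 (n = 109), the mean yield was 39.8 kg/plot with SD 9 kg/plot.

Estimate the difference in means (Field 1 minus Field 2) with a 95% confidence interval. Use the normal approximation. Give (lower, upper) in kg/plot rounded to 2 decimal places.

Per-group SEs: s₁/√n₁ = 9/√249 = 0.5704, s₂/√n₂ = 9/√109 = 0.8620.
Unpooled SE of the difference: √(0.32535616 + 0.743044) = 1.0336.
Margin of error = z* · SE = 1.960 × 1.0336 = 2.0259.
x̄₁ − x̄₂ = 43.8 − 39.8 = 4.0000.
CI: 4.0000 ± 2.0259 = (1.97, 6.03).

(1.97, 6.03)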